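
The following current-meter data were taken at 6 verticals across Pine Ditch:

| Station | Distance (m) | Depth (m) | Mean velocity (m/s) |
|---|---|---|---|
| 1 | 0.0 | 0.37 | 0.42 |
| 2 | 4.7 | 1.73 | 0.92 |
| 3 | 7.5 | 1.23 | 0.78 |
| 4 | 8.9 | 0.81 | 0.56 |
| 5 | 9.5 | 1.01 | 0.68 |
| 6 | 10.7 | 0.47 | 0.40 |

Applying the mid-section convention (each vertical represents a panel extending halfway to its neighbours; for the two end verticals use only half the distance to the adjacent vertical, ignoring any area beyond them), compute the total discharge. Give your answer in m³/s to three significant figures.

9.53 m³/s

w_1 = (4.7 − 0.0)/2 = 2.35 m; q_1 = 0.42 × 0.37 × 2.35 = 0.3652 m³/s
w_2 = (7.5 − 0.0)/2 = 3.75 m; q_2 = 0.92 × 1.73 × 3.75 = 5.969 m³/s
w_3 = (8.9 − 4.7)/2 = 2.1 m; q_3 = 0.78 × 1.23 × 2.1 = 2.015 m³/s
w_4 = (9.5 − 7.5)/2 = 1 m; q_4 = 0.56 × 0.81 × 1 = 0.4536 m³/s
w_5 = (10.7 − 8.9)/2 = 0.9 m; q_5 = 0.68 × 1.01 × 0.9 = 0.6181 m³/s
w_6 = (10.7 − 9.5)/2 = 0.6 m; q_6 = 0.40 × 0.47 × 0.6 = 0.1128 m³/s
Q = Σ qᵢ = 9.533 m³/s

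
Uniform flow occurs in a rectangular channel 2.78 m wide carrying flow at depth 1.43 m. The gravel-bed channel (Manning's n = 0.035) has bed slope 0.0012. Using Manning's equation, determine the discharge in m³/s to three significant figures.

3.12 m³/s

A = b·y = 2.78 × 1.43 = 3.975 m²
P = b + 2y = 2.78 + 2×1.43 = 5.640 m
R = A/P = 3.975/5.640 = 0.7049 m
Q = (1/n)·A·R^(2/3)·S^(1/2) = (1/0.035) × 3.975 × 0.7049^(2/3) × 0.0012^(1/2) = 3.116 m³/s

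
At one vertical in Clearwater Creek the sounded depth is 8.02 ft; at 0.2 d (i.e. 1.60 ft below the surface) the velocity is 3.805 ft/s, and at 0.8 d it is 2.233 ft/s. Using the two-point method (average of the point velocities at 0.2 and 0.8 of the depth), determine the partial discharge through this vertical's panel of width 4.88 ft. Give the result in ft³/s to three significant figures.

118 ft³/s

v̄ = (3.805 + 2.233) / 2 = 3.019 ft/s
q = v̄ × d × w = 3.019 × 8.02 × 4.88 = 118.2 ft³/s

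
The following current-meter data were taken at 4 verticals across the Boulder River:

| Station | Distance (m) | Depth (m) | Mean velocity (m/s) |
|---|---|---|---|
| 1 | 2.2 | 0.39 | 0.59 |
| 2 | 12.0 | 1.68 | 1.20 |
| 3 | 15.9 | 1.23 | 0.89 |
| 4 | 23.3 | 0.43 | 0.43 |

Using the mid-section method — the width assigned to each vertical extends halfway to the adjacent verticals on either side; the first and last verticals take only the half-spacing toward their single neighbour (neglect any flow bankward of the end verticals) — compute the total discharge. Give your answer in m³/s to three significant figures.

21.8 m³/s

w_1 = (12.0 − 2.2)/2 = 4.9 m; q_1 = 0.59 × 0.39 × 4.9 = 1.127 m³/s
w_2 = (15.9 − 2.2)/2 = 6.85 m; q_2 = 1.20 × 1.68 × 6.85 = 13.81 m³/s
w_3 = (23.3 − 12.0)/2 = 5.65 m; q_3 = 0.89 × 1.23 × 5.65 = 6.185 m³/s
w_4 = (23.3 − 15.9)/2 = 3.7 m; q_4 = 0.43 × 0.43 × 3.7 = 0.6841 m³/s
Q = Σ qᵢ = 21.81 m³/s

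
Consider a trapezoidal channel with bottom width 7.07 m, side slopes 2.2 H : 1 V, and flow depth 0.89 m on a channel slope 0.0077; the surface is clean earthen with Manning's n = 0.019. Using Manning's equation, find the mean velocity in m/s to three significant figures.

3.66 m/s

A = (b + z·y)·y = (7.07 + 2.2×0.89)×0.89 = 8.035 m²
P = b + 2y√(1+z²) = 7.07 + 2×0.89×√(1+2.2²) = 11.37 m
R = A/P = 8.035/11.37 = 0.7066 m
Q = (1/n)·A·R^(2/3)·S^(1/2) = (1/0.019) × 8.035 × 0.7066^(2/3) × 0.0077^(1/2) = 29.44 m³/s
V = Q/A = 29.44/8.035 = 3.664 m/s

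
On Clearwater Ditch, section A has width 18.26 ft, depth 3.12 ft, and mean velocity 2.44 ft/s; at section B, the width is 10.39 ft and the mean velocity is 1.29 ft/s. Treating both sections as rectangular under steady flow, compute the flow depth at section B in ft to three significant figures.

10.4 ft

Q = A₁V₁ = (18.26×3.12) × 2.44 = 139.0 ft³/s
d₂ = Q/(b₂ V₂) = 139.0/(10.39×1.29) = 10.37 ft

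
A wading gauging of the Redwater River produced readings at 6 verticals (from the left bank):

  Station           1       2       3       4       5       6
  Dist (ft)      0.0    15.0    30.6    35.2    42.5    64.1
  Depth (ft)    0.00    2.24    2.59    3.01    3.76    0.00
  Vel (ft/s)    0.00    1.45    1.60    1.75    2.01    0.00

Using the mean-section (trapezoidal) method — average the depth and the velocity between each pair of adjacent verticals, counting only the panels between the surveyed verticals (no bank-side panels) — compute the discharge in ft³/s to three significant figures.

Panel 1-2: Δb = 15 ft, d̄ = (0.00+2.24)/2 = 1.12, v̄ = (0.00+1.45)/2 = 0.725 → q = 15×1.12×0.725 = 12.18 ft³/s
Panel 2-3: Δb = 15.6 ft, d̄ = (2.24+2.59)/2 = 2.415, v̄ = (1.45+1.60)/2 = 1.525 → q = 15.6×2.415×1.525 = 57.45 ft³/s
Panel 3-4: Δb = 4.6 ft, d̄ = (2.59+3.01)/2 = 2.8, v̄ = (1.60+1.75)/2 = 1.675 → q = 4.6×2.8×1.675 = 21.57 ft³/s
Panel 4-5: Δb = 7.3 ft, d̄ = (3.01+3.76)/2 = 3.385, v̄ = (1.75+2.01)/2 = 1.88 → q = 7.3×3.385×1.88 = 46.46 ft³/s
Panel 5-6: Δb = 21.6 ft, d̄ = (3.76+0.00)/2 = 1.88, v̄ = (2.01+0.00)/2 = 1.005 → q = 21.6×1.88×1.005 = 40.81 ft³/s
Q = Σ q = 178.5 ft³/s

178 ft³/s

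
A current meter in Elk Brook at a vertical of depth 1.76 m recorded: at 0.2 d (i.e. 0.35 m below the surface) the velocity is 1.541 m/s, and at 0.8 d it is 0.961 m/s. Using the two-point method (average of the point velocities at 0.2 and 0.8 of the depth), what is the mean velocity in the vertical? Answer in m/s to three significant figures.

v̄ = (1.541 + 0.961) / 2 = 1.251 m/s

1.25 m/s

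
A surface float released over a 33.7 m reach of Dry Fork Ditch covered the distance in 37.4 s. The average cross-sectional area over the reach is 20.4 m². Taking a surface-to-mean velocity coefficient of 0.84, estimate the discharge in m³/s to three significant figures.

15.4 m³/s

v_surface = L / t̄ = 33.7 / 37.4 = 0.9011 m/s
v_mean = 0.84 × 0.9011 = 0.7569 m/s
Q = A × v_mean = 20.4 × 0.7569 = 15.44 m³/s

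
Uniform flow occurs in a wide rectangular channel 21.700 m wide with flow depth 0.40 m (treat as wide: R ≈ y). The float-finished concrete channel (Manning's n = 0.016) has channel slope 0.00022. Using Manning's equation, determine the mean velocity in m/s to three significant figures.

A = b·y = 21.700 × 0.40 = 8.680 m²
Wide channel: R ≈ y = 0.40 m
Q = (1/n)·A·R^(2/3)·S^(1/2) = (1/0.016) × 8.680 × 0.4000^(2/3) × 0.00022^(1/2) = 4.368 m³/s
V = Q/A = 4.368/8.680 = 0.5033 m/s

0.503 m/s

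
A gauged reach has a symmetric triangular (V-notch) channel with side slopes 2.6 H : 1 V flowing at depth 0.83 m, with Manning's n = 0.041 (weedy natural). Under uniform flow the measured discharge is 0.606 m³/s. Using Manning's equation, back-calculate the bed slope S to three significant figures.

A = z·y² = 2.6×0.83² = 1.791 m²
P = 2y√(1+z²) = 2×0.83×√(1+2.6²) = 4.624 m
R = A/P = 1.791/4.624 = 0.3873 m
S = (Q·n / (1·A·R^(2/3)))² = (0.606×0.041 / (1×1.791×0.5314))² = 0.0006815

0.000682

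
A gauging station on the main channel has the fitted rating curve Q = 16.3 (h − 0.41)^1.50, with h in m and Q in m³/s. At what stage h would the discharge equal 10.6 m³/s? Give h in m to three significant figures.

1.16 m

h − h₀ = (Q/C)^(1/b) = (10.6/16.3)^(1/1.50) = 0.7506 m
h = 0.41 + 0.7506 = 1.161 m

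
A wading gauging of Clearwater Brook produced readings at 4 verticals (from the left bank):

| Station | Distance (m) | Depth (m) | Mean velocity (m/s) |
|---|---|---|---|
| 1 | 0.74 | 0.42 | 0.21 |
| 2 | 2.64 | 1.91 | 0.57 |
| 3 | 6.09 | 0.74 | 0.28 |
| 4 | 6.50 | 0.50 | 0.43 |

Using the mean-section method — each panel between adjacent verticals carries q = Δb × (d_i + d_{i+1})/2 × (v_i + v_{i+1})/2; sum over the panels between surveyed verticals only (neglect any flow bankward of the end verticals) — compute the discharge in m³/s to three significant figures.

Panel 1-2: Δb = 1.9 m, d̄ = (0.42+1.91)/2 = 1.165, v̄ = (0.21+0.57)/2 = 0.39 → q = 1.9×1.165×0.39 = 0.8633 m³/s
Panel 2-3: Δb = 3.45 m, d̄ = (1.91+0.74)/2 = 1.325, v̄ = (0.57+0.28)/2 = 0.425 → q = 3.45×1.325×0.425 = 1.943 m³/s
Panel 3-4: Δb = 0.41 m, d̄ = (0.74+0.50)/2 = 0.62, v̄ = (0.28+0.43)/2 = 0.355 → q = 0.41×0.62×0.355 = 0.09024 m³/s
Q = Σ q = 2.896 m³/s

2.90 m³/s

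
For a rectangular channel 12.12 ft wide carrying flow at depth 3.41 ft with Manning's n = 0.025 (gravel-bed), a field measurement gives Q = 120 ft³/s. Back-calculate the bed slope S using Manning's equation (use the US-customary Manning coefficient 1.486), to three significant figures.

A = b·y = 12.12 × 3.41 = 41.33 ft²
P = b + 2y = 12.12 + 2×3.41 = 18.94 ft
R = A/P = 41.33/18.94 = 2.182 ft
S = (Q·n / (1.486·A·R^(2/3)))² = (120×0.025 / (1.486×41.33×1.682))² = 0.0008431

0.000843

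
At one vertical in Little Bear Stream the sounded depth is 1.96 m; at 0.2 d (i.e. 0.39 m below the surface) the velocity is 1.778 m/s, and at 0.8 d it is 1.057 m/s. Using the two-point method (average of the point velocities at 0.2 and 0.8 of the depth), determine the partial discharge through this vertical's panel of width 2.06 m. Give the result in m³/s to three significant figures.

5.72 m³/s

v̄ = (1.778 + 1.057) / 2 = 1.418 m/s
q = v̄ × d × w = 1.418 × 1.96 × 2.06 = 5.723 m³/s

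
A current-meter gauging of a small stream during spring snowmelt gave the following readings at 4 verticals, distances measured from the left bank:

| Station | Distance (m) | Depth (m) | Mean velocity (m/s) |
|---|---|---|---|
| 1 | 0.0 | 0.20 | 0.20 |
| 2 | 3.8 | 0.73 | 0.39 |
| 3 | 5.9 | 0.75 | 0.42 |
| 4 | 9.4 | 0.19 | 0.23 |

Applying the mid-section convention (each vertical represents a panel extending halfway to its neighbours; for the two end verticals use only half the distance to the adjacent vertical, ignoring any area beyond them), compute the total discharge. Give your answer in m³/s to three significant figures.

1.87 m³/s

w_1 = (3.8 − 0.0)/2 = 1.9 m; q_1 = 0.20 × 0.20 × 1.9 = 0.07600 m³/s
w_2 = (5.9 − 0.0)/2 = 2.95 m; q_2 = 0.39 × 0.73 × 2.95 = 0.8399 m³/s
w_3 = (9.4 − 3.8)/2 = 2.8 m; q_3 = 0.42 × 0.75 × 2.8 = 0.8820 m³/s
w_4 = (9.4 − 5.9)/2 = 1.75 m; q_4 = 0.23 × 0.19 × 1.75 = 0.07648 m³/s
Q = Σ qᵢ = 1.874 m³/s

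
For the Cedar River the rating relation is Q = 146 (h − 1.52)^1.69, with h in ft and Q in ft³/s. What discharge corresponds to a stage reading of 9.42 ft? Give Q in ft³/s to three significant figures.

4800 ft³/s

Q = 146 × (9.42 − 1.52)^1.69 = 146 × 7.9^1.69 = 4801 ft³/s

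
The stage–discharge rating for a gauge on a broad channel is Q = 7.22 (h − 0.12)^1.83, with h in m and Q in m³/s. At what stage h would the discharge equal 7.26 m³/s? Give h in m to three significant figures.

h − h₀ = (Q/C)^(1/b) = (7.26/7.22)^(1/1.83) = 1.003 m
h = 0.12 + 1.003 = 1.123 m

1.12 m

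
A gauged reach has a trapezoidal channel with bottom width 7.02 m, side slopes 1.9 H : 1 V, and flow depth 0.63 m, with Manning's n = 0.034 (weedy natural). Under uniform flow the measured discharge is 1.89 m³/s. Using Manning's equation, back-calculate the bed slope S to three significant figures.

0.000357

A = (b + z·y)·y = (7.02 + 1.9×0.63)×0.63 = 5.177 m²
P = b + 2y√(1+z²) = 7.02 + 2×0.63×√(1+1.9²) = 9.725 m
R = A/P = 5.177/9.725 = 0.5323 m
S = (Q·n / (1·A·R^(2/3)))² = (1.89×0.034 / (1×5.177×0.6568))² = 0.0003572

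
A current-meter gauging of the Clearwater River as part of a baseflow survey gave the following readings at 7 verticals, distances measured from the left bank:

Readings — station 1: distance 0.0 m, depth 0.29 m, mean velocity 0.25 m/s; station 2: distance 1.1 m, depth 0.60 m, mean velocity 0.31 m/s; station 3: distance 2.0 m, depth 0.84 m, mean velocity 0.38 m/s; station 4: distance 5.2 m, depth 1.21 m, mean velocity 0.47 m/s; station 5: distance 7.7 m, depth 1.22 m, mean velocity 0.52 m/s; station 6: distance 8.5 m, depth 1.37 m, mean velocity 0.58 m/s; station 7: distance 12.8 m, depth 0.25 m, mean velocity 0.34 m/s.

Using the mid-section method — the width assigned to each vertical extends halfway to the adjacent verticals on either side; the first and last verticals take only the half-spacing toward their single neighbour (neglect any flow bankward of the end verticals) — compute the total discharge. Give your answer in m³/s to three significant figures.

w_1 = (1.1 − 0.0)/2 = 0.55 m; q_1 = 0.25 × 0.29 × 0.55 = 0.03988 m³/s
w_2 = (2.0 − 0.0)/2 = 1 m; q_2 = 0.31 × 0.60 × 1 = 0.1860 m³/s
w_3 = (5.2 − 1.1)/2 = 2.05 m; q_3 = 0.38 × 0.84 × 2.05 = 0.6544 m³/s
w_4 = (7.7 − 2.0)/2 = 2.85 m; q_4 = 0.47 × 1.21 × 2.85 = 1.621 m³/s
w_5 = (8.5 − 5.2)/2 = 1.65 m; q_5 = 0.52 × 1.22 × 1.65 = 1.047 m³/s
w_6 = (12.8 − 7.7)/2 = 2.55 m; q_6 = 0.58 × 1.37 × 2.55 = 2.026 m³/s
w_7 = (12.8 − 8.5)/2 = 2.15 m; q_7 = 0.34 × 0.25 × 2.15 = 0.1828 m³/s
Q = Σ qᵢ = 5.757 m³/s

5.76 m³/s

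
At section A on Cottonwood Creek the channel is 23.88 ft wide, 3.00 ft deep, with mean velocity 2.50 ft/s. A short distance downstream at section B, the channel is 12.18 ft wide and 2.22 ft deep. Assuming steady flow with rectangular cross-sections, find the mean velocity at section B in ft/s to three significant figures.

Q = A₁V₁ = (23.88×3.00) × 2.50 = 179.1 ft³/s
A₂ = 12.18 × 2.22 = 27.04 ft²
V₂ = Q/A₂ = 179.1/27.04 = 6.624 ft/s

6.62 ft/s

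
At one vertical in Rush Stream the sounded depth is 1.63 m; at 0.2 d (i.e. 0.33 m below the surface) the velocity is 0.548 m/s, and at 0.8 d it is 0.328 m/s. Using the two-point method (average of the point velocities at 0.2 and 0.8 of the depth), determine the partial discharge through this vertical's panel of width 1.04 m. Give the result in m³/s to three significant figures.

0.742 m³/s

v̄ = (0.548 + 0.328) / 2 = 0.4380 m/s
q = v̄ × d × w = 0.4380 × 1.63 × 1.04 = 0.7425 m³/s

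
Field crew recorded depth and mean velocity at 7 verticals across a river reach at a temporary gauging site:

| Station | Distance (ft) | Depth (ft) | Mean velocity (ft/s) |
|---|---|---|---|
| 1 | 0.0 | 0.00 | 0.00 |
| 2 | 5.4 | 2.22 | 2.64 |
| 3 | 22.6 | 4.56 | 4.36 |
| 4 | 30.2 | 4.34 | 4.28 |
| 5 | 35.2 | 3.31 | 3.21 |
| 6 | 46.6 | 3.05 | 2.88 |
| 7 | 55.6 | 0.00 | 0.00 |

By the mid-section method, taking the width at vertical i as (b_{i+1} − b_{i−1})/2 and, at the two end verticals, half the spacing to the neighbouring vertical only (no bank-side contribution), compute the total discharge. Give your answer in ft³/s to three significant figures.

w_2 = (22.6 − 0.0)/2 = 11.3 ft; q_2 = 2.64 × 2.22 × 11.3 = 66.23 ft³/s
w_3 = (30.2 − 5.4)/2 = 12.4 ft; q_3 = 4.36 × 4.56 × 12.4 = 246.5 ft³/s
w_4 = (35.2 − 22.6)/2 = 6.3 ft; q_4 = 4.28 × 4.34 × 6.3 = 117.0 ft³/s
w_5 = (46.6 − 30.2)/2 = 8.2 ft; q_5 = 3.21 × 3.31 × 8.2 = 87.13 ft³/s
w_6 = (55.6 − 35.2)/2 = 10.2 ft; q_6 = 2.88 × 3.05 × 10.2 = 89.60 ft³/s
Stations 1, 7 contribute zero (depth or velocity is 0).
Q = Σ qᵢ = 606.5 ft³/s

607 ft³/s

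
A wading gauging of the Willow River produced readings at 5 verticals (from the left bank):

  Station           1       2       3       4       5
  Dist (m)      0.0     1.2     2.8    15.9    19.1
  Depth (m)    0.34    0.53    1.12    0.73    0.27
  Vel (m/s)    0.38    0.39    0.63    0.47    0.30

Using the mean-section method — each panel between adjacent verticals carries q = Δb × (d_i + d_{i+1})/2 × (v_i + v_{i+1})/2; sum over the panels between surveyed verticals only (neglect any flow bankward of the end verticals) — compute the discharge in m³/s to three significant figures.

8.15 m³/s

Panel 1-2: Δb = 1.2 m, d̄ = (0.34+0.53)/2 = 0.435, v̄ = (0.38+0.39)/2 = 0.385 → q = 1.2×0.435×0.385 = 0.2010 m³/s
Panel 2-3: Δb = 1.6 m, d̄ = (0.53+1.12)/2 = 0.825, v̄ = (0.39+0.63)/2 = 0.51 → q = 1.6×0.825×0.51 = 0.6732 m³/s
Panel 3-4: Δb = 13.1 m, d̄ = (1.12+0.73)/2 = 0.925, v̄ = (0.63+0.47)/2 = 0.55 → q = 13.1×0.925×0.55 = 6.665 m³/s
Panel 4-5: Δb = 3.2 m, d̄ = (0.73+0.27)/2 = 0.5, v̄ = (0.47+0.30)/2 = 0.385 → q = 3.2×0.5×0.385 = 0.6160 m³/s
Q = Σ q = 8.155 m³/s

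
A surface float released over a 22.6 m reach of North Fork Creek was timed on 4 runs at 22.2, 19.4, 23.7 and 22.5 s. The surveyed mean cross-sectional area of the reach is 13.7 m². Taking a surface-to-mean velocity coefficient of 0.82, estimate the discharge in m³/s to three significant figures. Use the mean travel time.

t̄ = (22.2 + 19.4 + 23.7 + 22.5) / 4 = 21.95 s
v_surface = L / t̄ = 22.6 / 21.95 = 1.030 m/s
v_mean = 0.82 × 1.030 = 0.8443 m/s
Q = A × v_mean = 13.7 × 0.8443 = 11.57 m³/s

11.6 m³/s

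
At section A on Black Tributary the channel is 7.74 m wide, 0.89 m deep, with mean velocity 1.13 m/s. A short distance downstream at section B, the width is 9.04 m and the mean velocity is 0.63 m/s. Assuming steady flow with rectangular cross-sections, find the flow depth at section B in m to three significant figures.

1.37 m

Q = A₁V₁ = (7.74×0.89) × 1.13 = 7.784 m³/s
d₂ = Q/(b₂ V₂) = 7.784/(9.04×0.63) = 1.367 m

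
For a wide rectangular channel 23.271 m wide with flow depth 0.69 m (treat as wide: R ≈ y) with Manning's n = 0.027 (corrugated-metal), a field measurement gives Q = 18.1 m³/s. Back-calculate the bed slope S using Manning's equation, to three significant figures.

A = b·y = 23.271 × 0.69 = 16.06 m²
Wide channel: R ≈ y = 0.69 m
S = (Q·n / (1·A·R^(2/3)))² = (18.1×0.027 / (1×16.06×0.7808))² = 0.001519

0.00152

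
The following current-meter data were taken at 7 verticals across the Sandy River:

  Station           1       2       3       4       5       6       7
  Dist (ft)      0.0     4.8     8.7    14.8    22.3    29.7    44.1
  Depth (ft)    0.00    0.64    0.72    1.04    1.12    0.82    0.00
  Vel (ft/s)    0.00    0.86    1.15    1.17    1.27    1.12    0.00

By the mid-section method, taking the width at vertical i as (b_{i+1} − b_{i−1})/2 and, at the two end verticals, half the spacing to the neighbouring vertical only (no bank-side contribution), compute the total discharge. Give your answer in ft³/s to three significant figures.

35.4 ft³/s

w_2 = (8.7 − 0.0)/2 = 4.35 ft; q_2 = 0.86 × 0.64 × 4.35 = 2.394 ft³/s
w_3 = (14.8 − 4.8)/2 = 5 ft; q_3 = 1.15 × 0.72 × 5 = 4.140 ft³/s
w_4 = (22.3 − 8.7)/2 = 6.8 ft; q_4 = 1.17 × 1.04 × 6.8 = 8.274 ft³/s
w_5 = (29.7 − 14.8)/2 = 7.45 ft; q_5 = 1.27 × 1.12 × 7.45 = 10.60 ft³/s
w_6 = (44.1 − 22.3)/2 = 10.9 ft; q_6 = 1.12 × 0.82 × 10.9 = 10.01 ft³/s
Stations 1, 7 contribute zero (depth or velocity is 0).
Q = Σ qᵢ = 35.42 ft³/s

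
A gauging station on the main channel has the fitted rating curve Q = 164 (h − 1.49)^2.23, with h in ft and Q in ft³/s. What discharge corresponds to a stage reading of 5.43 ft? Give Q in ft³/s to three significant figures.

Q = 164 × (5.43 − 1.49)^2.23 = 164 × 3.94^2.23 = 3490 ft³/s

3490 ft³/s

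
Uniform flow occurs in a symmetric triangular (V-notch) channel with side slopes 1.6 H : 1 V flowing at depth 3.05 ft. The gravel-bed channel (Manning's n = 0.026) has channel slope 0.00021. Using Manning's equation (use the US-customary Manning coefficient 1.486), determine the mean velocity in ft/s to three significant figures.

0.983 ft/s

A = z·y² = 1.6×3.05² = 14.88 ft²
P = 2y√(1+z²) = 2×3.05×√(1+1.6²) = 11.51 ft
R = A/P = 14.88/11.51 = 1.293 ft
Q = (1.486/n)·A·R^(2/3)·S^(1/2) = (1.486/0.026) × 14.88 × 1.293^(2/3) × 0.00021^(1/2) = 14.63 ft³/s
V = Q/A = 14.63/14.88 = 0.9831 ft/s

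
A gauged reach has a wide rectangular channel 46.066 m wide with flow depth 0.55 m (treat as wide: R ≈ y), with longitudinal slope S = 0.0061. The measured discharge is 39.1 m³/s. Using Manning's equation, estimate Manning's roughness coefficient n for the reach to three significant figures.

A = b·y = 46.066 × 0.55 = 25.34 m²
Wide channel: R ≈ y = 0.55 m
n = (1/Q)·A·R^(2/3)·S^(1/2) = (1/39.1) × 25.34 × 0.6713 × 0.07810 = 0.03397

0.0340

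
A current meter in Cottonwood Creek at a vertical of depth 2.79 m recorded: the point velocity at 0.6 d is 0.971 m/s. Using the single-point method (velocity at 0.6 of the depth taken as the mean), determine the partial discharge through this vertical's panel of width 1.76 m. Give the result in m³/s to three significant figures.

v̄ = v₀.₆ = 0.971 m/s
q = v̄ × d × w = 0.9710 × 2.79 × 1.76 = 4.768 m³/s

4.77 m³/s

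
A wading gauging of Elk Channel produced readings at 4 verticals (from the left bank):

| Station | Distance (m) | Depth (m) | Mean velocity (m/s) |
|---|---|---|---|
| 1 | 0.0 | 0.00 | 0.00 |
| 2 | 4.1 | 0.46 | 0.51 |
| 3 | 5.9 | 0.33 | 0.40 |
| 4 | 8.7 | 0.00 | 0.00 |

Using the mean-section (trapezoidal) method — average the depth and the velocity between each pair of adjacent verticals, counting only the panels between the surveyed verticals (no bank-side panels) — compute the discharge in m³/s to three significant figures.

0.656 m³/s

Panel 1-2: Δb = 4.1 m, d̄ = (0.00+0.46)/2 = 0.23, v̄ = (0.00+0.51)/2 = 0.255 → q = 4.1×0.23×0.255 = 0.2405 m³/s
Panel 2-3: Δb = 1.8 m, d̄ = (0.46+0.33)/2 = 0.395, v̄ = (0.51+0.40)/2 = 0.455 → q = 1.8×0.395×0.455 = 0.3235 m³/s
Panel 3-4: Δb = 2.8 m, d̄ = (0.33+0.00)/2 = 0.165, v̄ = (0.40+0.00)/2 = 0.2 → q = 2.8×0.165×0.2 = 0.09240 m³/s
Q = Σ q = 0.6564 m³/s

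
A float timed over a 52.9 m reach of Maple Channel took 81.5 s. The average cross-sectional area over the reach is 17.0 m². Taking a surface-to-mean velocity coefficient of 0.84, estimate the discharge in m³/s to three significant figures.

v_surface = L / t̄ = 52.9 / 81.5 = 0.6491 m/s
v_mean = 0.84 × 0.6491 = 0.5452 m/s
Q = A × v_mean = 17.0 × 0.5452 = 9.269 m³/s

9.27 m³/s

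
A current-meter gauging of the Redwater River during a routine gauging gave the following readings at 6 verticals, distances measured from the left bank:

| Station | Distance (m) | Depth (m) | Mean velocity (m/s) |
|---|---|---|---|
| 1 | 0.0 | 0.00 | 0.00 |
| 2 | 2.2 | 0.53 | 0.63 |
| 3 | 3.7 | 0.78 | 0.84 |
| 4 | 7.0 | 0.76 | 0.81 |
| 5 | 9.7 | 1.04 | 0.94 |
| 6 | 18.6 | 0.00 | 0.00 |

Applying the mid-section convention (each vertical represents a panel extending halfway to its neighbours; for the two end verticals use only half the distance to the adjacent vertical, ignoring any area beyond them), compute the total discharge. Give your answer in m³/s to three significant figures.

w_2 = (3.7 − 0.0)/2 = 1.85 m; q_2 = 0.63 × 0.53 × 1.85 = 0.6177 m³/s
w_3 = (7.0 − 2.2)/2 = 2.4 m; q_3 = 0.84 × 0.78 × 2.4 = 1.572 m³/s
w_4 = (9.7 − 3.7)/2 = 3 m; q_4 = 0.81 × 0.76 × 3 = 1.847 m³/s
w_5 = (18.6 − 7.0)/2 = 5.8 m; q_5 = 0.94 × 1.04 × 5.8 = 5.670 m³/s
Stations 1, 6 contribute zero (depth or velocity is 0).
Q = Σ qᵢ = 9.707 m³/s

9.71 m³/s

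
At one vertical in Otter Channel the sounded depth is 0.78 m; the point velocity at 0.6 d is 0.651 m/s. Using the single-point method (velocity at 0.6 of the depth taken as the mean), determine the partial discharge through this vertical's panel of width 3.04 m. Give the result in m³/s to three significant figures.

v̄ = v₀.₆ = 0.651 m/s
q = v̄ × d × w = 0.6510 × 0.78 × 3.04 = 1.544 m³/s

1.54 m³/s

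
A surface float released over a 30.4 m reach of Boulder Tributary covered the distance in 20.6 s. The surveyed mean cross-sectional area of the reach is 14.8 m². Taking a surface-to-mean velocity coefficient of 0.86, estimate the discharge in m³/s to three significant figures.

v_surface = L / t̄ = 30.4 / 20.6 = 1.476 m/s
v_mean = 0.86 × 1.476 = 1.269 m/s
Q = A × v_mean = 14.8 × 1.269 = 18.78 m³/s

18.8 m³/s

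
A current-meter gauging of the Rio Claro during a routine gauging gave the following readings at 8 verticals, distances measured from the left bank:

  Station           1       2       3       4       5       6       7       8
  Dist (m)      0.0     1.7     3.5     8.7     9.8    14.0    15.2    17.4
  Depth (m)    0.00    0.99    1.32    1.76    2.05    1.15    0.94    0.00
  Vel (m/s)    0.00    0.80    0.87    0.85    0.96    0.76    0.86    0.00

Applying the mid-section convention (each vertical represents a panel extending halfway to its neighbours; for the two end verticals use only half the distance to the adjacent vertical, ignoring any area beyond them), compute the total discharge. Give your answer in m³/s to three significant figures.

w_2 = (3.5 − 0.0)/2 = 1.75 m; q_2 = 0.80 × 0.99 × 1.75 = 1.386 m³/s
w_3 = (8.7 − 1.7)/2 = 3.5 m; q_3 = 0.87 × 1.32 × 3.5 = 4.019 m³/s
w_4 = (9.8 − 3.5)/2 = 3.15 m; q_4 = 0.85 × 1.76 × 3.15 = 4.712 m³/s
w_5 = (14.0 − 8.7)/2 = 2.65 m; q_5 = 0.96 × 2.05 × 2.65 = 5.215 m³/s
w_6 = (15.2 − 9.8)/2 = 2.7 m; q_6 = 0.76 × 1.15 × 2.7 = 2.360 m³/s
w_7 = (17.4 − 14.0)/2 = 1.7 m; q_7 = 0.86 × 0.94 × 1.7 = 1.374 m³/s
Stations 1, 8 contribute zero (depth or velocity is 0).
Q = Σ qᵢ = 19.07 m³/s

19.1 m³/s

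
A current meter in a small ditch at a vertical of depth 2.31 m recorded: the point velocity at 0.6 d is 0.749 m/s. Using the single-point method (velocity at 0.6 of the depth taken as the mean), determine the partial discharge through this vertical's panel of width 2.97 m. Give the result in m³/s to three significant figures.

v̄ = v₀.₆ = 0.749 m/s
q = v̄ × d × w = 0.7490 × 2.31 × 2.97 = 5.139 m³/s

5.14 m³/s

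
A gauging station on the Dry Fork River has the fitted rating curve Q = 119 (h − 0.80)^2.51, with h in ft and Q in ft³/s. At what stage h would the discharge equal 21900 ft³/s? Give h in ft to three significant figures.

8.79 ft

h − h₀ = (Q/C)^(1/b) = (21900/119)^(1/2.51) = 7.986 ft
h = 0.80 + 7.986 = 8.786 ft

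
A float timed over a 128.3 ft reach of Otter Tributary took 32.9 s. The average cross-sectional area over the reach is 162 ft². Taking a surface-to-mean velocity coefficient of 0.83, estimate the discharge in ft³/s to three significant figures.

v_surface = L / t̄ = 128.3 / 32.9 = 3.900 ft/s
v_mean = 0.83 × 3.900 = 3.237 ft/s
Q = A × v_mean = 162 × 3.237 = 524.4 ft³/s

524 ft³/s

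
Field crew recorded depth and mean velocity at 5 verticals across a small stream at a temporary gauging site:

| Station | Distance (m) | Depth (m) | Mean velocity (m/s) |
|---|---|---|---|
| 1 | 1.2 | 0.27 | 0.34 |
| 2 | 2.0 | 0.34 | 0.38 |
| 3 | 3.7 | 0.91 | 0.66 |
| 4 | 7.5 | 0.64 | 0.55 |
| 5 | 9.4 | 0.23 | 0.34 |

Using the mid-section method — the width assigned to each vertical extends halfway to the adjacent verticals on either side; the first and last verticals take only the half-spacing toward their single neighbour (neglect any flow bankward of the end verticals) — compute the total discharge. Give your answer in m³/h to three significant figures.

w_1 = (2.0 − 1.2)/2 = 0.4 m; q_1 = 0.34 × 0.27 × 0.4 = 0.03672 m³/s
w_2 = (3.7 − 1.2)/2 = 1.25 m; q_2 = 0.38 × 0.34 × 1.25 = 0.1615 m³/s
w_3 = (7.5 − 2.0)/2 = 2.75 m; q_3 = 0.66 × 0.91 × 2.75 = 1.652 m³/s
w_4 = (9.4 − 3.7)/2 = 2.85 m; q_4 = 0.55 × 0.64 × 2.85 = 1.003 m³/s
w_5 = (9.4 − 7.5)/2 = 0.95 m; q_5 = 0.34 × 0.23 × 0.95 = 0.07429 m³/s
Q = Σ qᵢ = 2.927 m³/s
= 2.927 × 3600 = 10540 m³/h

10500 m³/h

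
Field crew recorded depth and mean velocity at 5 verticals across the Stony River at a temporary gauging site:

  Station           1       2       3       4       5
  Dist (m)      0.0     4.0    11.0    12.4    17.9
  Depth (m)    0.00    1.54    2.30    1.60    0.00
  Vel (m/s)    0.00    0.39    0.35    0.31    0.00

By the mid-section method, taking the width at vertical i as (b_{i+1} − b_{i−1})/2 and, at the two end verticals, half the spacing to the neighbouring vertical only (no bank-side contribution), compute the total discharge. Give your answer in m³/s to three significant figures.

8.40 m³/s

w_2 = (11.0 − 0.0)/2 = 5.5 m; q_2 = 0.39 × 1.54 × 5.5 = 3.303 m³/s
w_3 = (12.4 − 4.0)/2 = 4.2 m; q_3 = 0.35 × 2.30 × 4.2 = 3.381 m³/s
w_4 = (17.9 − 11.0)/2 = 3.45 m; q_4 = 0.31 × 1.60 × 3.45 = 1.711 m³/s
Stations 1, 5 contribute zero (depth or velocity is 0).
Q = Σ qᵢ = 8.396 m³/s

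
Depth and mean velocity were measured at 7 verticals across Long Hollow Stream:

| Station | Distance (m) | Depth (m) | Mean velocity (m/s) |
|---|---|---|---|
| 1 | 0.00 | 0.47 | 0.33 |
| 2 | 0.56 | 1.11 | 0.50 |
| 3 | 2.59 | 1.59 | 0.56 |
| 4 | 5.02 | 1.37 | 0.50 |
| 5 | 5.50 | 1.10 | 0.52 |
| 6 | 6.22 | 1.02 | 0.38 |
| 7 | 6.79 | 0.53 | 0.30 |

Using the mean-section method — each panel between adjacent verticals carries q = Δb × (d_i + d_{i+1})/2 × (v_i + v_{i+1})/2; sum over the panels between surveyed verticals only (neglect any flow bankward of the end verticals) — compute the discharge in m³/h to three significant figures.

15600 m³/h

Panel 1-2: Δb = 0.56 m, d̄ = (0.47+1.11)/2 = 0.79, v̄ = (0.33+0.50)/2 = 0.415 → q = 0.56×0.79×0.415 = 0.1836 m³/s
Panel 2-3: Δb = 2.03 m, d̄ = (1.11+1.59)/2 = 1.35, v̄ = (0.50+0.56)/2 = 0.53 → q = 2.03×1.35×0.53 = 1.452 m³/s
Panel 3-4: Δb = 2.43 m, d̄ = (1.59+1.37)/2 = 1.48, v̄ = (0.56+0.50)/2 = 0.53 → q = 2.43×1.48×0.53 = 1.906 m³/s
Panel 4-5: Δb = 0.48 m, d̄ = (1.37+1.10)/2 = 1.235, v̄ = (0.50+0.52)/2 = 0.51 → q = 0.48×1.235×0.51 = 0.3023 m³/s
Panel 5-6: Δb = 0.72 m, d̄ = (1.10+1.02)/2 = 1.06, v̄ = (0.52+0.38)/2 = 0.45 → q = 0.72×1.06×0.45 = 0.3434 m³/s
Panel 6-7: Δb = 0.57 m, d̄ = (1.02+0.53)/2 = 0.775, v̄ = (0.38+0.30)/2 = 0.34 → q = 0.57×0.775×0.34 = 0.1502 m³/s
Q = Σ q = 4.338 m³/s
= 4.338 × 3600 = 15620 m³/h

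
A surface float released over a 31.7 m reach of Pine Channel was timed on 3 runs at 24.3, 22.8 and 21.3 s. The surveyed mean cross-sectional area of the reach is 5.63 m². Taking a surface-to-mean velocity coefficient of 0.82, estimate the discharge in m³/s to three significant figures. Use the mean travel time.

t̄ = (24.3 + 22.8 + 21.3) / 3 = 22.8 s
v_surface = L / t̄ = 31.7 / 22.8 = 1.390 m/s
v_mean = 0.82 × 1.390 = 1.140 m/s
Q = A × v_mean = 5.63 × 1.140 = 6.419 m³/s

6.42 m³/s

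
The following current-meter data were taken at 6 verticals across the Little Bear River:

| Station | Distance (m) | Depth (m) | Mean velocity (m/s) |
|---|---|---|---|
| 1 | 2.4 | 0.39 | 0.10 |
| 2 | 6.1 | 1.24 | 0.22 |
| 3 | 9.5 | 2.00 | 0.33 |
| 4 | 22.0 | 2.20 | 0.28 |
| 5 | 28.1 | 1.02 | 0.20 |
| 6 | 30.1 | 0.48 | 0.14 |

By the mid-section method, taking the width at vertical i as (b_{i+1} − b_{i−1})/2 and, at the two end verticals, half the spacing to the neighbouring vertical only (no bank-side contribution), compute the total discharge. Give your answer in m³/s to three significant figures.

12.9 m³/s

w_1 = (6.1 − 2.4)/2 = 1.85 m; q_1 = 0.10 × 0.39 × 1.85 = 0.07215 m³/s
w_2 = (9.5 − 2.4)/2 = 3.55 m; q_2 = 0.22 × 1.24 × 3.55 = 0.9684 m³/s
w_3 = (22.0 − 6.1)/2 = 7.95 m; q_3 = 0.33 × 2.00 × 7.95 = 5.247 m³/s
w_4 = (28.1 − 9.5)/2 = 9.3 m; q_4 = 0.28 × 2.20 × 9.3 = 5.729 m³/s
w_5 = (30.1 − 22.0)/2 = 4.05 m; q_5 = 0.20 × 1.02 × 4.05 = 0.8262 m³/s
w_6 = (30.1 − 28.1)/2 = 1 m; q_6 = 0.14 × 0.48 × 1 = 0.06720 m³/s
Q = Σ qᵢ = 12.91 m³/s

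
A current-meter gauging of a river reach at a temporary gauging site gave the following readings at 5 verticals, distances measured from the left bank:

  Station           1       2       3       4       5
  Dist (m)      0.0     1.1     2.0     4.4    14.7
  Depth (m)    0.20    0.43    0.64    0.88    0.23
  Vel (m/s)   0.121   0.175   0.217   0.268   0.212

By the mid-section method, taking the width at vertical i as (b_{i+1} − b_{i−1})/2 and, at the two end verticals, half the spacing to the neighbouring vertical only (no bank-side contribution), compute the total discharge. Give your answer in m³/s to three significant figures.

2.07 m³/s

w_1 = (1.1 − 0.0)/2 = 0.55 m; q_1 = 0.121 × 0.20 × 0.55 = 0.01331 m³/s
w_2 = (2.0 − 0.0)/2 = 1 m; q_2 = 0.175 × 0.43 × 1 = 0.07525 m³/s
w_3 = (4.4 − 1.1)/2 = 1.65 m; q_3 = 0.217 × 0.64 × 1.65 = 0.2292 m³/s
w_4 = (14.7 − 2.0)/2 = 6.35 m; q_4 = 0.268 × 0.88 × 6.35 = 1.498 m³/s
w_5 = (14.7 − 4.4)/2 = 5.15 m; q_5 = 0.212 × 0.23 × 5.15 = 0.2511 m³/s
Q = Σ qᵢ = 2.066 m³/s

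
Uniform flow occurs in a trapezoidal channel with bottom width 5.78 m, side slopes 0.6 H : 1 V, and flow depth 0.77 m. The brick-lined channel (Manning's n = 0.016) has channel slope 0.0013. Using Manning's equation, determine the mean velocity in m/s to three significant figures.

1.66 m/s

A = (b + z·y)·y = (5.78 + 0.6×0.77)×0.77 = 4.806 m²
P = b + 2y√(1+z²) = 5.78 + 2×0.77×√(1+0.6²) = 7.576 m
R = A/P = 4.806/7.576 = 0.6344 m
Q = (1/n)·A·R^(2/3)·S^(1/2) = (1/0.016) × 4.806 × 0.6344^(2/3) × 0.0013^(1/2) = 7.997 m³/s
V = Q/A = 7.997/4.806 = 1.664 m/s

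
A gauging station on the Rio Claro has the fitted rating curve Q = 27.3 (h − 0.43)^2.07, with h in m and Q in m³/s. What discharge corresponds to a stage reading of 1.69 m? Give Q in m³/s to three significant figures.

Q = 27.3 × (1.69 − 0.43)^2.07 = 27.3 × 1.26^2.07 = 44.05 m³/s

44.0 m³/s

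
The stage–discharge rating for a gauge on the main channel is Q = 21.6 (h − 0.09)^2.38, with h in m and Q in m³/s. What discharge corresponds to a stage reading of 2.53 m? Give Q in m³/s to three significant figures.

180 m³/s

Q = 21.6 × (2.53 − 0.09)^2.38 = 21.6 × 2.44^2.38 = 180.5 m³/s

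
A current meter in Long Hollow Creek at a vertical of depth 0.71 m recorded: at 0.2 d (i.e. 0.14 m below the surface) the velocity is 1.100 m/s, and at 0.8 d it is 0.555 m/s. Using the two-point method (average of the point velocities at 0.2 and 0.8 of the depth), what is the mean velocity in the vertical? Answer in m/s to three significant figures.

0.828 m/s

v̄ = (1.100 + 0.555) / 2 = 0.8275 m/s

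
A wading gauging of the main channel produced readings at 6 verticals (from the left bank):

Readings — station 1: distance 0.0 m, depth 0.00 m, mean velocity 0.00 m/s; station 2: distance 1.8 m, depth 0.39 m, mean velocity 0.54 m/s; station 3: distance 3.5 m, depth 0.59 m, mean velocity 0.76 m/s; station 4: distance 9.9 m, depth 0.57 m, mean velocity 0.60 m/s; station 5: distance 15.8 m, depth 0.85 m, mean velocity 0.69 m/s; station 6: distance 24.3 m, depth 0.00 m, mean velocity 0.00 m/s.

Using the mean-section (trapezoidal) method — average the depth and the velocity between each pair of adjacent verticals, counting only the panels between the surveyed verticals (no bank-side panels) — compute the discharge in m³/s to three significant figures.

Panel 1-2: Δb = 1.8 m, d̄ = (0.00+0.39)/2 = 0.195, v̄ = (0.00+0.54)/2 = 0.27 → q = 1.8×0.195×0.27 = 0.09477 m³/s
Panel 2-3: Δb = 1.7 m, d̄ = (0.39+0.59)/2 = 0.49, v̄ = (0.54+0.76)/2 = 0.65 → q = 1.7×0.49×0.65 = 0.5415 m³/s
Panel 3-4: Δb = 6.4 m, d̄ = (0.59+0.57)/2 = 0.58, v̄ = (0.76+0.60)/2 = 0.68 → q = 6.4×0.58×0.68 = 2.524 m³/s
Panel 4-5: Δb = 5.9 m, d̄ = (0.57+0.85)/2 = 0.71, v̄ = (0.60+0.69)/2 = 0.645 → q = 5.9×0.71×0.645 = 2.702 m³/s
Panel 5-6: Δb = 8.5 m, d̄ = (0.85+0.00)/2 = 0.425, v̄ = (0.69+0.00)/2 = 0.345 → q = 8.5×0.425×0.345 = 1.246 m³/s
Q = Σ q = 7.109 m³/s

7.11 m³/s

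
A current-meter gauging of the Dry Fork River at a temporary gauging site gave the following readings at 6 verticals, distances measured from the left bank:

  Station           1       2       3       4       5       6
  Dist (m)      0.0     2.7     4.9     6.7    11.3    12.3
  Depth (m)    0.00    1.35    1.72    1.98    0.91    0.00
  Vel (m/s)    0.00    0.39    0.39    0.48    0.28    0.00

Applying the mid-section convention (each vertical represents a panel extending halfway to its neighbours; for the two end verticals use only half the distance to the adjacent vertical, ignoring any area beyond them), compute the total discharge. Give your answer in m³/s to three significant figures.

6.39 m³/s

w_2 = (4.9 − 0.0)/2 = 2.45 m; q_2 = 0.39 × 1.35 × 2.45 = 1.290 m³/s
w_3 = (6.7 − 2.7)/2 = 2 m; q_3 = 0.39 × 1.72 × 2 = 1.342 m³/s
w_4 = (11.3 − 4.9)/2 = 3.2 m; q_4 = 0.48 × 1.98 × 3.2 = 3.041 m³/s
w_5 = (12.3 − 6.7)/2 = 2.8 m; q_5 = 0.28 × 0.91 × 2.8 = 0.7134 m³/s
Stations 1, 6 contribute zero (depth or velocity is 0).
Q = Σ qᵢ = 6.386 m³/s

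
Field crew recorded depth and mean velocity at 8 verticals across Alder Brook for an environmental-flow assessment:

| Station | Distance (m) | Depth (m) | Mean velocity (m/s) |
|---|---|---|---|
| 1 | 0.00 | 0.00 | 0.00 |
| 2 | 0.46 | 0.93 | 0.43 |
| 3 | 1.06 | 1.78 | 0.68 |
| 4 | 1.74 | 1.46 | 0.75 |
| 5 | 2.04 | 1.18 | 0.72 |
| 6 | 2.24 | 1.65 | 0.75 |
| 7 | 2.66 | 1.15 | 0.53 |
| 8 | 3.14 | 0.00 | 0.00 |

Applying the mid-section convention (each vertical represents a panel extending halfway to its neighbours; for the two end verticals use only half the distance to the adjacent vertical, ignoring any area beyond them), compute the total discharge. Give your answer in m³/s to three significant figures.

w_2 = (1.06 − 0.00)/2 = 0.53 m; q_2 = 0.43 × 0.93 × 0.53 = 0.2119 m³/s
w_3 = (1.74 − 0.46)/2 = 0.64 m; q_3 = 0.68 × 1.78 × 0.64 = 0.7747 m³/s
w_4 = (2.04 − 1.06)/2 = 0.49 m; q_4 = 0.75 × 1.46 × 0.49 = 0.5366 m³/s
w_5 = (2.24 − 1.74)/2 = 0.25 m; q_5 = 0.72 × 1.18 × 0.25 = 0.2124 m³/s
w_6 = (2.66 − 2.04)/2 = 0.31 m; q_6 = 0.75 × 1.65 × 0.31 = 0.3836 m³/s
w_7 = (3.14 − 2.24)/2 = 0.45 m; q_7 = 0.53 × 1.15 × 0.45 = 0.2743 m³/s
Stations 1, 8 contribute zero (depth or velocity is 0).
Q = Σ qᵢ = 2.393 m³/s

2.39 m³/s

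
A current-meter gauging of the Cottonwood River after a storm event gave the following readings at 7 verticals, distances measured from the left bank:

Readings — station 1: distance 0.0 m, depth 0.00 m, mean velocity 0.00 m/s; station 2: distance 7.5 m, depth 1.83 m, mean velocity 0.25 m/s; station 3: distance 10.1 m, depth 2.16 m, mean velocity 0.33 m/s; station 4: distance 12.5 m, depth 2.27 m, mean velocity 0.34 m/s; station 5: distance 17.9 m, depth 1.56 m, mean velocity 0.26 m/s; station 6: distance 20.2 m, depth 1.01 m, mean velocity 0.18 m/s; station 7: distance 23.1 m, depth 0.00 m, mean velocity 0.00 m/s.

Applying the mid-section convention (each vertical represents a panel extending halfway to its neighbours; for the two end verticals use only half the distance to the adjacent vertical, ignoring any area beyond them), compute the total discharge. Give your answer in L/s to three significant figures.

9140 L/s

w_2 = (10.1 − 0.0)/2 = 5.05 m; q_2 = 0.25 × 1.83 × 5.05 = 2.310 m³/s
w_3 = (12.5 − 7.5)/2 = 2.5 m; q_3 = 0.33 × 2.16 × 2.5 = 1.782 m³/s
w_4 = (17.9 − 10.1)/2 = 3.9 m; q_4 = 0.34 × 2.27 × 3.9 = 3.010 m³/s
w_5 = (20.2 − 12.5)/2 = 3.85 m; q_5 = 0.26 × 1.56 × 3.85 = 1.562 m³/s
w_6 = (23.1 − 17.9)/2 = 2.6 m; q_6 = 0.18 × 1.01 × 2.6 = 0.4727 m³/s
Stations 1, 7 contribute zero (depth or velocity is 0).
Q = Σ qᵢ = 9.137 m³/s
= 9.137 × 1000 = 9137 L/s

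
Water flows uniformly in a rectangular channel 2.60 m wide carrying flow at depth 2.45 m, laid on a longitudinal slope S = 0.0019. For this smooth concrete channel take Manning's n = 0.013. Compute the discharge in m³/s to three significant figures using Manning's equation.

A = b·y = 2.60 × 2.45 = 6.370 m²
P = b + 2y = 2.60 + 2×2.45 = 7.500 m
R = A/P = 6.370/7.500 = 0.8493 m
Q = (1/n)·A·R^(2/3)·S^(1/2) = (1/0.013) × 6.370 × 0.8493^(2/3) × 0.0019^(1/2) = 19.16 m³/s

19.2 m³/s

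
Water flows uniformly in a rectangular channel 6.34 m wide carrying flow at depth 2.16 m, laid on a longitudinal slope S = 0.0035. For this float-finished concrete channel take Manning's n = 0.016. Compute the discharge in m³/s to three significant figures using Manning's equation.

59.8 m³/s

A = b·y = 6.34 × 2.16 = 13.69 m²
P = b + 2y = 6.34 + 2×2.16 = 10.66 m
R = A/P = 13.69/10.66 = 1.285 m
Q = (1/n)·A·R^(2/3)·S^(1/2) = (1/0.016) × 13.69 × 1.285^(2/3) × 0.0035^(1/2) = 59.84 m³/s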